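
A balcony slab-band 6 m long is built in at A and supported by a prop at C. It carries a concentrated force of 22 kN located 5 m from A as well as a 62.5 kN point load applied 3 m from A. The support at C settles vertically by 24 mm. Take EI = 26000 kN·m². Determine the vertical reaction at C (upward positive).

R_C = 27.42 kN

Choose R_C as the redundant. The primary structure is the cantilever fixed at A.
Free-end deflection of the primary structure under the applied loading (downward +):
  point load 22 at a = 5: Pa²(3L − a)/(6EI) = 1192/EI
  point load 62.5 at a = 3: Pa²(3L − a)/(6EI) = 1406/EI
  δ_0 = 2598/EI
Tip deflection under a unit load at C: L³/(3EI) = 72/EI.
With EI = 26000 kN·m²: δ_0 = 0.09992 m and δ_{CC} = 0.002769 m/kN.
Compatibility — the beam at C must follow the support down by 0.024 m: δ_0 − R_C·δ_{CC} = 0.024, so R_C = (0.09992 − 0.024)/0.002769 = 27.42 kN.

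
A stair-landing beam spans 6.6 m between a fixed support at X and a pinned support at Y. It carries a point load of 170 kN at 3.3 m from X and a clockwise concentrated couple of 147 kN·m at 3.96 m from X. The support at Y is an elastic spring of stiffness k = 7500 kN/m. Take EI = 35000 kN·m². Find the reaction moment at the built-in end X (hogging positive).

Remove the prop at Y; the released (primary) structure is a cantilever built in at X.
Primary-structure tip deflection at Y by superposition:
  point load 170 at a = 3.3: Pa²(3L − a)/(6EI) = 5091/EI
  clockwise couple 147 at a = 3.96: M₀a(2L − a)/(2EI) = 2689/EI
  δ_0 = 7780/EI
Tip deflection under a unit load at Y: L³/(3EI) = 95.83/EI.
With EI = 35000 kN·m²: δ_0 = 0.2223 m and δ_{YY} = 0.002738 m/kN.
Compatibility — the spring shortens by R_Y/k under the reaction it provides: δ_0 − R_Y·δ_{YY} = R_Y/k. With 1/k = 0.000133 m/kN, R_Y = δ_0 / (δ_{YY} + 1/k) = 0.2223 / (0.002738 + 0.000133) = 77.42 kN.
Moment equilibrium about X: M_X = Σ(load moments about X) − R_Y·L = 708 − 77.42×6.6 = 197 kN·m.

M_X = 197 kN·m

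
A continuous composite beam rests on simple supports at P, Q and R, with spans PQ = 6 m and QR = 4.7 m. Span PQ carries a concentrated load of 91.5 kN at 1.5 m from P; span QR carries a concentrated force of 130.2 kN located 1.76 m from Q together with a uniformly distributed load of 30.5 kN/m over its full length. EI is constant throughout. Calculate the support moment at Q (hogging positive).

M_Q = 124.2 kN·m

Take M_Q as the redundant. Released structure: two simple spans PQ and QR with a hinge at Q.
End slopes at the hinge Q, treating each span as simply supported:
  span PQ: point load 91.5 at a = 1.5: Pab(L + a)/(6LEI) = 128.7/EI
  span QR: point load 130.2 at a = 1.76: Pab(L + b)/(6LEI) = 182.5/EI
  span QR: UDL 30.5: wL³/(24EI) = 131.9/EI
  relative rotation θ_0 = (128.7 + 314.5)/EI = 443.1/EI
A unit hogging moment at Q produces rotation L₁/(3EI) + L₂/(3EI) = 3.567/EI.
Compatibility: M_Q·(L₁+L₂)/(3EI) = θ_0, giving M_Q = 124.2 kN·m (hogging).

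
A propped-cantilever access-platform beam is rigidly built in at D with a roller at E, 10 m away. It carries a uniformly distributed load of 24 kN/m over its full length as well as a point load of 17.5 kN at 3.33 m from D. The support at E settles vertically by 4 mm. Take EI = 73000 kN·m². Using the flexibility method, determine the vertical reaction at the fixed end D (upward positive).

Remove the prop at E; the released (primary) structure is a cantilever built in at D.
Free-end deflection of the primary structure under the applied loading (downward +):
  UDL 24: wL⁴/(8EI) = 30000/EI
  point load 17.5 at a = 3.33: Pa²(3L − a)/(6EI) = 862.6/EI
  δ_0 = 30863/EI
Flexibility coefficient — unit upward force at E: δ_{EE} = L³/(3EI) = 333.3/EI.
With EI = 73000 kN·m²: δ_0 = 0.42278 m and δ_{EE} = 0.004566 m/kN.
Compatibility — the beam at E must follow the support down by 0.004 m: δ_0 − R_E·δ_{EE} = 0.004, so R_E = (0.42278 − 0.004)/0.004566 = 91.71 kN.
Vertical equilibrium: R_D = ΣP − R_E = 257.5 − 91.71 = 165.8 kN.

R_D = 165.8 kN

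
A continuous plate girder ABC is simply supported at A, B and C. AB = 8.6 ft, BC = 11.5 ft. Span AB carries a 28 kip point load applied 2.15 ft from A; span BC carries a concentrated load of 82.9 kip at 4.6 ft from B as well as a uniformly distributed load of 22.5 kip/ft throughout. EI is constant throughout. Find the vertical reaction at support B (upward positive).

Release continuity at B by inserting a hinge; the redundant is the internal moment M_B. The primary structure is two simply-supported spans AB and BC.
Rotations at B on the released spans (each span's end-slope, ×1/EI):
  span AB: point load 28 at a = 2.15: Pab(L + a)/(6LEI) = 80.89/EI
  span BC: point load 82.9 at a = 4.6: Pab(L + b)/(6LEI) = 701.7/EI
  span BC: UDL 22.5: wL³/(24EI) = 1426/EI
  relative rotation θ_0 = (80.89 + 2127)/EI = 2208/EI
A unit hogging moment at B produces rotation L₁/(3EI) + L₂/(3EI) = 6.7/EI.
Compatibility: M_B·(L₁+L₂)/(3EI) = θ_0, giving M_B = 329.6 kip·ft (hogging).
Span AB, ΣM about A with M_B applied at B: R_B^{AB}·8.6 = 60.2 + 329.6, so R_B^{AB} = 45.33 kip and R_A = 28 − 45.33 = -17.33 kip.
Span BC, ΣM about C: R_B^{BC}·11.5 = 2060 + 329.6, so R_B^{BC} = 207.8 kip and R_C = 341.6 − 207.8 = 133.9 kip.
R_B = 45.33 + 207.8 = 253.1 kip.

R_B = 253.1 kip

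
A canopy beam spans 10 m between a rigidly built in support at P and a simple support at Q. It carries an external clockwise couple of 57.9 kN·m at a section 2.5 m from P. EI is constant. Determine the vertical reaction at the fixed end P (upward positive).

R_P = -3.8 kN

Release the roller at Q. Primary structure: cantilever fixed at P.
Downward deflection at the released point Q due to the loads:
  clockwise couple 57.9 at a = 2.5: M₀a(2L − a)/(2EI) = 1267/EI
Tip deflection under a unit load at Q: L³/(3EI) = 333.3/EI.
The prop prevents deflection at Q: R_Q = δ_0/δ_{QQ} = 1267/333.3 = 3.8 kN.
Vertical equilibrium: R_P = ΣP − R_Q = 0 − 3.8 = -3.8 kN.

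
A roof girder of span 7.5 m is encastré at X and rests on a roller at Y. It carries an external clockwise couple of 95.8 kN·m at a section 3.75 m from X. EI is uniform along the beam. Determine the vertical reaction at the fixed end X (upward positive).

R_X = -14.37 kN

Release the roller at Y. Primary structure: cantilever fixed at X.
Downward deflection at the released point Y due to the loads:
  clockwise couple 95.8 at a = 3.75: M₀a(2L − a)/(2EI) = 2021/EI
Flexibility coefficient — unit upward force at Y: δ_{YY} = L³/(3EI) = 140.6/EI.
The prop prevents deflection at Y: R_Y = δ_0/δ_{YY} = 2021/140.6 = 14.37 kN.
Vertical equilibrium: R_X = ΣP − R_Y = 0 − 14.37 = -14.37 kN.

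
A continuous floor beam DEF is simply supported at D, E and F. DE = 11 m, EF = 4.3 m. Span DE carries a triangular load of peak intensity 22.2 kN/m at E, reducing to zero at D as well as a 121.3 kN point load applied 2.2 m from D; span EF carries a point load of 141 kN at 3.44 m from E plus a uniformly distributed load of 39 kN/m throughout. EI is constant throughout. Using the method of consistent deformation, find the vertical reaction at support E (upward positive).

R_E = 302.6 kN

Release continuity at E by inserting a hinge; the redundant is the internal moment M_E. The primary structure is two simply-supported spans DE and EF.
End slopes at the hinge E, treating each span as simply supported:
  span DE: triangular load, peak 22.2: w₀L³/(45EI) = 656.6/EI
  span DE: point load 121.3 at a = 2.2: Pab(L + a)/(6LEI) = 469.7/EI
  span EF: point load 141 at a = 3.44: Pab(L + b)/(6LEI) = 83.43/EI
  span EF: UDL 39: wL³/(24EI) = 129.2/EI
  relative rotation θ_0 = (1126 + 212.6)/EI = 1339/EI
A unit hogging moment at E produces rotation L₁/(3EI) + L₂/(3EI) = 5.1/EI.
Compatibility: M_E·(L₁+L₂)/(3EI) = θ_0, giving M_E = 262.5 kN·m (hogging).
Span DE, ΣM about D with M_E applied at E: R_E^{DE}·11 = 1162 + 262.5, so R_E^{DE} = 129.5 kN and R_D = 243.4 − 129.5 = 113.9 kN.
Span EF, ΣM about F: R_E^{EF}·4.3 = 481.8 + 262.5, so R_E^{EF} = 173.1 kN and R_F = 308.7 − 173.1 = 135.6 kN.
R_E = 129.5 + 173.1 = 302.6 kN.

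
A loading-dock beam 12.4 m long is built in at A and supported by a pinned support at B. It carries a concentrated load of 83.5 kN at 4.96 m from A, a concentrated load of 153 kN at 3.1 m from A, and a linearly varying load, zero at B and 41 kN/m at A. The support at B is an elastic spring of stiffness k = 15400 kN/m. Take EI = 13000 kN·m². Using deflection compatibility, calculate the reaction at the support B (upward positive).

Release the roller at B. Primary structure: cantilever fixed at A.
Primary-structure tip deflection at B by superposition:
  point load 83.5 at a = 4.96: Pa²(3L − a)/(6EI) = 11038/EI
  point load 153 at a = 3.1: Pa²(3L − a)/(6EI) = 8356/EI
  triangular load, peak 41 at the fixed end: w₀L⁴/(30EI) = 32311/EI
  δ_0 = 51705/EI
Tip deflection under a unit load at B: L³/(3EI) = 635.5/EI.
With EI = 13000 kN·m²: δ_0 = 3.9773 m and δ_{BB} = 0.048888 m/kN.
Compatibility — the spring shortens by R_B/k under the reaction it provides: δ_0 − R_B·δ_{BB} = R_B/k. With 1/k = 0.000065 m/kN, R_B = δ_0 / (δ_{BB} + 1/k) = 3.9773 / (0.048888 + 0.000065) = 81.25 kN.

R_B = 81.25 kN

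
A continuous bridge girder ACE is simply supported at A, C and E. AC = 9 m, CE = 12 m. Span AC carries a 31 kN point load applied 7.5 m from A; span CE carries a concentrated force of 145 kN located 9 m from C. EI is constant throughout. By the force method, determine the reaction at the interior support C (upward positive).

Release continuity at C by inserting a hinge; the redundant is the internal moment M_C. The primary structure is two simply-supported spans AC and CE.
Rotations at C on the released spans (each span's end-slope, ×1/EI):
  span AC: point load 31 at a = 7.5: Pab(L + a)/(6LEI) = 106.6/EI
  span CE: point load 145 at a = 9: Pab(L + b)/(6LEI) = 815.6/EI
  relative rotation θ_0 = (106.6 + 815.6)/EI = 922.2/EI
A unit hogging moment at C produces rotation L₁/(3EI) + L₂/(3EI) = 7/EI.
Slope continuity at C: θ_0 = M_C·7/EI, so M_C = 922.2/7 = 131.7 kN·m (hogging).
Span AC, ΣM about A with M_C applied at C: R_C^{AC}·9 = 232.5 + 131.7, so R_C^{AC} = 40.47 kN and R_A = 31 − 40.47 = -9.471 kN.
Span CE, ΣM about E: R_C^{CE}·12 = 435 + 131.7, so R_C^{CE} = 47.23 kN and R_E = 145 − 47.23 = 97.77 kN.
R_C = 40.47 + 47.23 = 87.7 kN.

R_C = 87.7 kN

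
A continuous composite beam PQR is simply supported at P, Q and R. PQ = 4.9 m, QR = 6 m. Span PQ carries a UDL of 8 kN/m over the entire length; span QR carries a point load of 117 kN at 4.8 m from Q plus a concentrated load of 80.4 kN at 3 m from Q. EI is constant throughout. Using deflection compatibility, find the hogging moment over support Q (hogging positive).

Take M_Q as the redundant. Released structure: two simple spans PQ and QR with a hinge at Q.
Discontinuity in slope at Q on the released structure — sum the simple-span end rotations:
  span PQ: UDL 8: wL³/(24EI) = 39.22/EI
  span QR: point load 117 at a = 4.8: Pab(L + b)/(6LEI) = 134.8/EI
  span QR: point load 80.4 at a = 3: Pab(L + b)/(6LEI) = 180.9/EI
  relative rotation θ_0 = (39.22 + 315.7)/EI = 354.9/EI
A unit hogging moment at Q produces rotation L₁/(3EI) + L₂/(3EI) = 3.633/EI.
Compatibility: M_Q·(L₁+L₂)/(3EI) = θ_0, giving M_Q = 97.68 kN·m (hogging).

M_Q = 97.68 kN·m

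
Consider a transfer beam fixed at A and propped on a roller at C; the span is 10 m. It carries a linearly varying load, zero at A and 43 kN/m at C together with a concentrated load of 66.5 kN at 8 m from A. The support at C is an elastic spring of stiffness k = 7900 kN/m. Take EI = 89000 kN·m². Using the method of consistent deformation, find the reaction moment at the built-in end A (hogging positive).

M_A = 368.6 kN·m

Remove the prop at C; the released (primary) structure is a cantilever built in at A.
Free-end deflection of the primary structure under the applied loading (downward +):
  triangular load, peak 43 at the free end: 11w₀L⁴/(120EI) = 39417/EI
  point load 66.5 at a = 8: Pa²(3L − a)/(6EI) = 15605/EI
  δ_0 = 55022/EI
Tip deflection under a unit load at C: L³/(3EI) = 333.3/EI.
With EI = 89000 kN·m²: δ_0 = 0.61822 m and δ_{CC} = 0.003745 m/kN.
Compatibility — the spring shortens by R_C/k under the reaction it provides: δ_0 − R_C·δ_{CC} = R_C/k. With 1/k = 0.000127 m/kN, R_C = δ_0 / (δ_{CC} + 1/k) = 0.61822 / (0.003745 + 0.000127) = 159.7 kN.
Moment equilibrium about A: M_A = Σ(load moments about A) − R_C·L = 1965 − 159.7×10 = 368.6 kN·m.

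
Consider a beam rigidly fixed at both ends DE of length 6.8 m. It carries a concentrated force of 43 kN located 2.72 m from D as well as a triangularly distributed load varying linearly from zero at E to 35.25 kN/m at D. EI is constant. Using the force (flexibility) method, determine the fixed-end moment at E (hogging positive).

Take the two fixed-end moments M_D, M_E as redundants; the released structure is the simple span DE.
On the primary (simply-supported) span, the end slopes from the loading are:
  at D: point load 43 at a = 2.72: Pab(L + b)/(6LEI) = 127.3/EI
  at E: point load 43 at a = 2.72: Pab(L + a)/(6LEI) = 111.3/EI
  at D: triangular load, peak 35.25: w₀L³/(45EI) = 246.3/EI
  at E: triangular load, peak 35.25: 7w₀L³/(360EI) = 215.5/EI
  θ_D0 = 373.6/EI,  θ_E0 = 326.9/EI
Flexibility coefficients: a unit moment at one end gives L/(3EI) there and L/(6EI) at the far end, so f₁₁ = f₂₂ = 2.267/EI and f₁₂ = f₂₁ = 1.133/EI.
Compatibility — zero rotation at each built-in end:
  2.267 M_D + 1.133 M_E = 373.6
  1.133 M_D + 2.267 M_E = 326.9
Solving the pair gives M_D = 123.6 kN·m and M_E = 82.4 kN·m (hogging).

M_E = 82.4 kN·m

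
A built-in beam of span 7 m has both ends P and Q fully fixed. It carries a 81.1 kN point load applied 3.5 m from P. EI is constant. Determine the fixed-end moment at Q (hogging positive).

Release both end moments; the primary structure is a simply-supported span PQ with redundants M_P and M_Q.
End rotations of the released simple span under the applied load (×1/EI):
  at P: point load 81.1 at a = 3.5: Pab(L + b)/(6LEI) = 248.4/EI
  at Q: point load 81.1 at a = 3.5: Pab(L + a)/(6LEI) = 248.4/EI
  θ_P0 = 248.4/EI,  θ_Q0 = 248.4/EI
Flexibility coefficients: a unit moment at one end gives L/(3EI) there and L/(6EI) at the far end, so f₁₁ = f₂₂ = 2.333/EI and f₁₂ = f₂₁ = 1.167/EI.
Compatibility — zero rotation at each built-in end:
  2.333 M_P + 1.167 M_Q = 248.4
  1.167 M_P + 2.333 M_Q = 248.4
Solving the pair gives M_P = 70.96 kN·m and M_Q = 70.96 kN·m (hogging).

M_Q = 70.96 kN·m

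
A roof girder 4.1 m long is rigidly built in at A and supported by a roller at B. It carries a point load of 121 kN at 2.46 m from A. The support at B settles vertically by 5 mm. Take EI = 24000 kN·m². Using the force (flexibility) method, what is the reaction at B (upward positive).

Take the reaction at B as the redundant and release it; the primary structure is a cantilever fixed at A.
Deflection at B on the released cantilever, summing each load's contribution:
  point load 121 at a = 2.46: Pa²(3L − a)/(6EI) = 1201/EI
Flexibility coefficient — unit upward force at B: δ_{BB} = L³/(3EI) = 22.97/EI.
With EI = 24000 kN·m²: δ_0 = 0.050037 m and δ_{BB} = 0.000957 m/kN.
Compatibility — the beam at B must follow the support down by 0.005 m: δ_0 − R_B·δ_{BB} = 0.005, so R_B = (0.050037 − 0.005)/0.000957 = 47.05 kN.

R_B = 47.05 kN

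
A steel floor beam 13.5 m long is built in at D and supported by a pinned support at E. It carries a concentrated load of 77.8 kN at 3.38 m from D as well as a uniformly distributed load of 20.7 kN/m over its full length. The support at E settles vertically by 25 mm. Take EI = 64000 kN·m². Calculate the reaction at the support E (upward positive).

R_E = 109.5 kN

Take the reaction at E as the redundant and release it; the primary structure is a cantilever fixed at D.
Primary-structure tip deflection at E by superposition:
  point load 77.8 at a = 3.38: Pa²(3L − a)/(6EI) = 5499/EI
  UDL 20.7: wL⁴/(8EI) = 85944/EI
  δ_0 = 91443/EI
Tip deflection under a unit load at E: L³/(3EI) = 820.1/EI.
With EI = 64000 kN·m²: δ_0 = 1.4288 m and δ_{EE} = 0.012814 m/kN.
Compatibility — the beam at E must follow the support down by 0.025 m: δ_0 − R_E·δ_{EE} = 0.025, so R_E = (1.4288 − 0.025)/0.012814 = 109.5 kN.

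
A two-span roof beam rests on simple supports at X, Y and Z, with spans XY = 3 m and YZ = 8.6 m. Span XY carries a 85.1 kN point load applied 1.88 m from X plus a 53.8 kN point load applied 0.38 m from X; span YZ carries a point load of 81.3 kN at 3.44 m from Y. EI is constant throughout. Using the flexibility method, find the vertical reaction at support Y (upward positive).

R_Y = 160.5 kN

Release continuity at Y by inserting a hinge; the redundant is the internal moment M_Y. The primary structure is two simply-supported spans XY and YZ.
Rotations at Y on the released spans (each span's end-slope, ×1/EI):
  span XY: point load 85.1 at a = 1.88: Pab(L + a)/(6LEI) = 48.58/EI
  span XY: point load 53.8 at a = 0.38: Pab(L + a)/(6LEI) = 10.06/EI
  span YZ: point load 81.3 at a = 3.44: Pab(L + b)/(6LEI) = 384.8/EI
  relative rotation θ_0 = (58.64 + 384.8)/EI = 443.5/EI
A unit hogging moment at Y produces rotation L₁/(3EI) + L₂/(3EI) = 3.867/EI.
Compatibility: M_Y·(L₁+L₂)/(3EI) = θ_0, giving M_Y = 114.7 kN·m (hogging).
Span XY, ΣM about X with M_Y applied at Y: R_Y^{XY}·3 = 180.4 + 114.7, so R_Y^{XY} = 98.37 kN and R_X = 138.9 − 98.37 = 40.53 kN.
Span YZ, ΣM about Z: R_Y^{YZ}·8.6 = 419.5 + 114.7, so R_Y^{YZ} = 62.12 kN and R_Z = 81.3 − 62.12 = 19.18 kN.
R_Y = 98.37 + 62.12 = 160.5 kN.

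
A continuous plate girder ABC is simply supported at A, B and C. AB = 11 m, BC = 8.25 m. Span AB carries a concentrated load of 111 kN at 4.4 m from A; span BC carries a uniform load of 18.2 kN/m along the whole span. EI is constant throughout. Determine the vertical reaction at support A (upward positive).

Insert a hinge at B; M_B is the redundant, and each span becomes simply supported.
Rotations at B on the released spans (each span's end-slope, ×1/EI):
  span AB: point load 111 at a = 4.4: Pab(L + a)/(6LEI) = 752.1/EI
  span BC: UDL 18.2: wL³/(24EI) = 425.8/EI
  relative rotation θ_0 = (752.1 + 425.8)/EI = 1178/EI
A unit hogging moment at B produces rotation L₁/(3EI) + L₂/(3EI) = 6.417/EI.
Slope continuity at B: θ_0 = M_B·6.417/EI, so M_B = 1178/6.417 = 183.6 kN·m (hogging).
Span AB, ΣM about A with M_B applied at B: R_B^{AB}·11 = 488.4 + 183.6, so R_B^{AB} = 61.09 kN and R_A = 111 − 61.09 = 49.91 kN.

R_A = 49.91 kN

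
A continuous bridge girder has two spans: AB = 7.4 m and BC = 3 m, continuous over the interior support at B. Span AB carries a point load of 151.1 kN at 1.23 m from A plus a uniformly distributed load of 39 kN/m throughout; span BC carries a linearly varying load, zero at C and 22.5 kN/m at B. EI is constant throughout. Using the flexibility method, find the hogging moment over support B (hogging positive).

Release continuity at B by inserting a hinge; the redundant is the internal moment M_B. The primary structure is two simply-supported spans AB and BC.
Rotations at B on the released spans (each span's end-slope, ×1/EI):
  span AB: point load 151.1 at a = 1.23: Pab(L + a)/(6LEI) = 222.9/EI
  span AB: UDL 39: wL³/(24EI) = 658.5/EI
  span BC: triangular load, peak 22.5: w₀L³/(45EI) = 13.5/EI
  relative rotation θ_0 = (881.4 + 13.5)/EI = 894.9/EI
A unit hogging moment at B produces rotation L₁/(3EI) + L₂/(3EI) = 3.467/EI.
Compatibility: M_B·(L₁+L₂)/(3EI) = θ_0, giving M_B = 258.1 kN·m (hogging).

M_B = 258.1 kN·m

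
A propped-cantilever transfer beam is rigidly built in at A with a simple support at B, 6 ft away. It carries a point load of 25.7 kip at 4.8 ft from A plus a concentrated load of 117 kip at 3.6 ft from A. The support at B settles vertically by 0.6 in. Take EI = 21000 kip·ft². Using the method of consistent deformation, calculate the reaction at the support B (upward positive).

Remove the prop at B; the released (primary) structure is a cantilever built in at A.
Downward deflection at the released point B due to the loads:
  point load 25.7 at a = 4.8: Pa²(3L − a)/(6EI) = 1303/EI
  point load 117 at a = 3.6: Pa²(3L − a)/(6EI) = 3639/EI
  δ_0 = 4942/EI
Tip deflection under a unit load at B: L³/(3EI) = 72/EI.
With EI = 21000 kip·ft²: δ_0 = 0.23533 ft and δ_{BB} = 0.003429 ft/kip.
Compatibility — the beam at B must follow the support down by 0.05 ft: δ_0 − R_B·δ_{BB} = 0.05, so R_B = (0.23533 − 0.05)/0.003429 = 54.05 kip.

R_B = 54.05 kip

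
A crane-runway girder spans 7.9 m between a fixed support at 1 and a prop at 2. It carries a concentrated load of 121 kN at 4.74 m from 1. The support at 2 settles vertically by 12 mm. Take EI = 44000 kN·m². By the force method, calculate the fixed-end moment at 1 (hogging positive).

Choose R_2 as the redundant. The primary structure is the cantilever fixed at 1.
Primary-structure tip deflection at 2 by superposition:
  point load 121 at a = 4.74: Pa²(3L − a)/(6EI) = 8591/EI
Tip deflection under a unit load at 2: L³/(3EI) = 164.3/EI.
With EI = 44000 kN·m²: δ_0 = 0.19524 m and δ_{22} = 0.003735 m/kN.
Compatibility — the beam at 2 must follow the support down by 0.012 m: δ_0 − R_2·δ_{22} = 0.012, so R_2 = (0.19524 − 0.012)/0.003735 = 49.06 kN.
Moment equilibrium about 1: M_1 = Σ(load moments about 1) − R_2·L = 573.5 − 49.06×7.9 = 186 kN·m.

M_1 = 186 kN·m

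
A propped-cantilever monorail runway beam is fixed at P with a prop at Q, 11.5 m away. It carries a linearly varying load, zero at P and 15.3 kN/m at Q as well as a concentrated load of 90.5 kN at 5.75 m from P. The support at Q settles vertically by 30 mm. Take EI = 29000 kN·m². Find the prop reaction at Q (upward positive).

Remove the prop at Q; the released (primary) structure is a cantilever built in at P.
Primary-structure tip deflection at Q by superposition:
  triangular load, peak 15.3 at the free end: 11w₀L⁴/(120EI) = 24530/EI
  point load 90.5 at a = 5.75: Pa²(3L − a)/(6EI) = 14337/EI
  δ_0 = 38867/EI
Tip deflection under a unit load at Q: L³/(3EI) = 507/EI.
With EI = 29000 kN·m²: δ_0 = 1.3402 m and δ_{QQ} = 0.017481 m/kN.
Compatibility — the beam at Q must follow the support down by 0.03 m: δ_0 − R_Q·δ_{QQ} = 0.03, so R_Q = (1.3402 − 0.03)/0.017481 = 74.95 kN.

R_Q = 74.95 kN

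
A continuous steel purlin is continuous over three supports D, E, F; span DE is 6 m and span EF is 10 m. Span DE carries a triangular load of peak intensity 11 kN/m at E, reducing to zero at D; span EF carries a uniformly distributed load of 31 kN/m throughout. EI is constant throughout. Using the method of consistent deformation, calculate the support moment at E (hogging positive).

M_E = 252.1 kN·m

Insert a hinge at E; M_E is the redundant, and each span becomes simply supported.
End slopes at the hinge E, treating each span as simply supported:
  span DE: triangular load, peak 11: w₀L³/(45EI) = 52.8/EI
  span EF: UDL 31: wL³/(24EI) = 1292/EI
  relative rotation θ_0 = (52.8 + 1292)/EI = 1344/EI
A unit hogging moment at E produces rotation L₁/(3EI) + L₂/(3EI) = 5.333/EI.
Slope continuity at E: θ_0 = M_E·5.333/EI, so M_E = 1344/5.333 = 252.1 kN·m (hogging).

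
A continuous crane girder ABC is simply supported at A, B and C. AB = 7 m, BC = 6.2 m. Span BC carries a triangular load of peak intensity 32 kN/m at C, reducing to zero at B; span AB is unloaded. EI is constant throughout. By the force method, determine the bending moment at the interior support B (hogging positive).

Release continuity at B by inserting a hinge; the redundant is the internal moment M_B. The primary structure is two simply-supported spans AB and BC.
End slopes at the hinge B, treating each span as simply supported:
  span BC: triangular load, peak 32: 7w₀L³/(360EI) = 148.3/EI
  relative rotation θ_0 = (0 + 148.3)/EI = 148.3/EI
A unit hogging moment at B produces rotation L₁/(3EI) + L₂/(3EI) = 4.4/EI.
Slope continuity at B: θ_0 = M_B·4.4/EI, so M_B = 148.3/4.4 = 33.7 kN·m (hogging).

M_B = 33.7 kN·m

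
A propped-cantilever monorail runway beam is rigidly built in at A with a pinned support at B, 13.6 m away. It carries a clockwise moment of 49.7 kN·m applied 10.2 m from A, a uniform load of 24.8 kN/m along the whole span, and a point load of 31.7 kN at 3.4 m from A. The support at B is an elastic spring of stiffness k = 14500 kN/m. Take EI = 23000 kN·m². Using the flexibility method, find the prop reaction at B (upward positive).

Take the reaction at B as the redundant and release it; the primary structure is a cantilever fixed at A.
Deflection at B on the released cantilever, summing each load's contribution:
  clockwise couple 49.7 at a = 10.2: M₀a(2L − a)/(2EI) = 4309/EI
  UDL 24.8: wL⁴/(8EI) = 106052/EI
  point load 31.7 at a = 3.4: Pa²(3L − a)/(6EI) = 2284/EI
  δ_0 = 112645/EI
Tip deflection under a unit load at B: L³/(3EI) = 838.5/EI.
With EI = 23000 kN·m²: δ_0 = 4.8976 m and δ_{BB} = 0.036456 m/kN.
Compatibility — the spring shortens by R_B/k under the reaction it provides: δ_0 − R_B·δ_{BB} = R_B/k. With 1/k = 0.000069 m/kN, R_B = δ_0 / (δ_{BB} + 1/k) = 4.8976 / (0.036456 + 0.000069) = 134.1 kN.

R_B = 134.1 kN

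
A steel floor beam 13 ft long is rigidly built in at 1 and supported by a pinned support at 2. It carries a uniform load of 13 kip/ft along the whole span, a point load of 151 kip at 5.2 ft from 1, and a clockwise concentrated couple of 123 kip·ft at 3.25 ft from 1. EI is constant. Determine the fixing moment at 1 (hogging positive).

M_1 = 693.8 kip·ft

Release the roller at 2. Primary structure: cantilever fixed at 1.
Primary-structure tip deflection at 2 by superposition:
  UDL 13: wL⁴/(8EI) = 46412/EI
  point load 151 at a = 5.2: Pa²(3L − a)/(6EI) = 23001/EI
  clockwise couple 123 at a = 3.25: M₀a(2L − a)/(2EI) = 4547/EI
  δ_0 = 73960/EI
Tip deflection under a unit load at 2: L³/(3EI) = 732.3/EI.
The prop prevents deflection at 2: R_2 = δ_0/δ_{22} = 73960/732.3 = 101 kip.
Moment equilibrium about 1: M_1 = Σ(load moments about 1) − R_2·L = 2007 − 101×13 = 693.8 kip·ft.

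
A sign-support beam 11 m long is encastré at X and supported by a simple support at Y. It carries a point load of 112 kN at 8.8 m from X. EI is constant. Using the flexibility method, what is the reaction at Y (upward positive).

Release the roller at Y. Primary structure: cantilever fixed at X.
Free-end deflection of the primary structure under the applied loading (downward +):
  point load 112 at a = 8.8: Pa²(3L − a)/(6EI) = 34982/EI
Flexibility coefficient — unit upward force at Y: δ_{YY} = L³/(3EI) = 443.7/EI.
Compatibility at Y: δ_0 − R_Y·δ_{YY} = 0, so R_Y = 34982/443.7 = 78.85 kN.

R_Y = 78.85 kN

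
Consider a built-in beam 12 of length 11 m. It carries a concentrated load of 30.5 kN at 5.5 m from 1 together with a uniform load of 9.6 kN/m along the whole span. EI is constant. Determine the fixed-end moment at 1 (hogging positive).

M_1 = 138.7 kN·m

Take the two fixed-end moments M_1, M_2 as redundants; the released structure is the simple span 12.
On the primary (simply-supported) span, the end slopes from the loading are:
  at 1: point load 30.5 at a = 5.5: Pab(L + b)/(6LEI) = 230.7/EI
  at 2: point load 30.5 at a = 5.5: Pab(L + a)/(6LEI) = 230.7/EI
  at 1: UDL 9.6: wL³/(24EI) = 532.4/EI
  at 2: UDL 9.6: wL³/(24EI) = 532.4/EI
  θ_10 = 763.1/EI,  θ_20 = 763.1/EI
Flexibility coefficients: a unit moment at one end gives L/(3EI) there and L/(6EI) at the far end, so f₁₁ = f₂₂ = 3.667/EI and f₁₂ = f₂₁ = 1.833/EI.
Compatibility — zero rotation at each built-in end:
  3.667 M_1 + 1.833 M_2 = 763.1
  1.833 M_1 + 3.667 M_2 = 763.1
Solving the pair gives M_1 = 138.7 kN·m and M_2 = 138.7 kN·m (hogging).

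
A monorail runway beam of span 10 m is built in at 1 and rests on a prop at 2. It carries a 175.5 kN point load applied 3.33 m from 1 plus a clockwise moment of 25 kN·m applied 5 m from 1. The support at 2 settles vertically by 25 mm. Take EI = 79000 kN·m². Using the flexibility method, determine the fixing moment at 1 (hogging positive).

M_1 = 381 kN·m

Take the reaction at 2 as the redundant and release it; the primary structure is a cantilever fixed at 1.
Primary-structure tip deflection at 2 by superposition:
  point load 175.5 at a = 3.33: Pa²(3L − a)/(6EI) = 8650/EI
  clockwise couple 25 at a = 5: M₀a(2L − a)/(2EI) = 937.5/EI
  δ_0 = 9588/EI
Tip deflection under a unit load at 2: L³/(3EI) = 333.3/EI.
With EI = 79000 kN·m²: δ_0 = 0.12137 m and δ_{22} = 0.004219 m/kN.
Compatibility — the beam at 2 must follow the support down by 0.025 m: δ_0 − R_2·δ_{22} = 0.025, so R_2 = (0.12137 − 0.025)/0.004219 = 22.84 kN.
Moment equilibrium about 1: M_1 = Σ(load moments about 1) − R_2·L = 609.4 − 22.84×10 = 381 kN·m.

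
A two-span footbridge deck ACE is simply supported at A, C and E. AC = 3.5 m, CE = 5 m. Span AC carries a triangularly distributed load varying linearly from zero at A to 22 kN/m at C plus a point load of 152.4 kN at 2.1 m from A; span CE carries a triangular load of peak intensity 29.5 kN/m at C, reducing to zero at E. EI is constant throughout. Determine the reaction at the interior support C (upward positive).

Release continuity at C by inserting a hinge; the redundant is the internal moment M_C. The primary structure is two simply-supported spans AC and CE.
Rotations at C on the released spans (each span's end-slope, ×1/EI):
  span AC: triangular load, peak 22: w₀L³/(45EI) = 20.96/EI
  span AC: point load 152.4 at a = 2.1: Pab(L + a)/(6LEI) = 119.5/EI
  span CE: triangular load, peak 29.5: w₀L³/(45EI) = 81.94/EI
  relative rotation θ_0 = (140.4 + 81.94)/EI = 222.4/EI
A unit hogging moment at C produces rotation L₁/(3EI) + L₂/(3EI) = 2.833/EI.
Compatibility: M_C·(L₁+L₂)/(3EI) = θ_0, giving M_C = 78.49 kN·m (hogging).
Span AC, ΣM about A with M_C applied at C: R_C^{AC}·3.5 = 409.9 + 78.49, so R_C^{AC} = 139.5 kN and R_A = 190.9 − 139.5 = 51.37 kN.
Span CE, ΣM about E: R_C^{CE}·5 = 245.8 + 78.49, so R_C^{CE} = 64.86 kN and R_E = 73.75 − 64.86 = 8.885 kN.
R_C = 139.5 + 64.86 = 204.4 kN.

R_C = 204.4 kN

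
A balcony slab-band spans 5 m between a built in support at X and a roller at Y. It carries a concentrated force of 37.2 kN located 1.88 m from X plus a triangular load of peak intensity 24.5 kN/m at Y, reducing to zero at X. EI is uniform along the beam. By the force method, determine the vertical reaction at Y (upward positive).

Release the roller at Y. Primary structure: cantilever fixed at X.
Downward deflection at the released point Y due to the loads:
  point load 37.2 at a = 1.88: Pa²(3L − a)/(6EI) = 287.5/EI
  triangular load, peak 24.5 at the free end: 11w₀L⁴/(120EI) = 1404/EI
  δ_0 = 1691/EI
Flexibility coefficient — unit upward force at Y: δ_{YY} = L³/(3EI) = 41.67/EI.
The prop prevents deflection at Y: R_Y = δ_0/δ_{YY} = 1691/41.67 = 40.59 kN.

R_Y = 40.59 kN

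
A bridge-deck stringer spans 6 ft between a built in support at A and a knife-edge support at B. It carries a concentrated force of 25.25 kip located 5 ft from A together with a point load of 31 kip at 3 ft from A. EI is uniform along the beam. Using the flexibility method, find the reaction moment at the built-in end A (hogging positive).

Choose R_B as the redundant. The primary structure is the cantilever fixed at A.
Downward deflection at the released point B due to the loads:
  point load 25.25 at a = 5: Pa²(3L − a)/(6EI) = 1368/EI
  point load 31 at a = 3: Pa²(3L − a)/(6EI) = 697.5/EI
  δ_0 = 2065/EI
Tip deflection under a unit load at B: L³/(3EI) = 72/EI.
Compatibility at B: δ_0 − R_B·δ_{BB} = 0, so R_B = 2065/72 = 28.68 kip.
Moment equilibrium about A: M_A = Σ(load moments about A) − R_B·L = 219.2 − 28.68×6 = 47.15 kip·ft.

M_A = 47.15 kip·ft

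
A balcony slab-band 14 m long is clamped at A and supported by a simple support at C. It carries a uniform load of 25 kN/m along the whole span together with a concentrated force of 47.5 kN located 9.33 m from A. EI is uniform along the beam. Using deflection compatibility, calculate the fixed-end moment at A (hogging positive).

M_A = 711.1 kN·m

Choose R_C as the redundant. The primary structure is the cantilever fixed at A.
Downward deflection at the released point C due to the loads:
  UDL 25: wL⁴/(8EI) = 120050/EI
  point load 47.5 at a = 9.33: Pa²(3L − a)/(6EI) = 22514/EI
  δ_0 = 142564/EI
Flexibility coefficient — unit upward force at C: δ_{CC} = L³/(3EI) = 914.7/EI.
The prop prevents deflection at C: R_C = δ_0/δ_{CC} = 142564/914.7 = 155.9 kN.
Moment equilibrium about A: M_A = Σ(load moments about A) − R_C·L = 2893 − 155.9×14 = 711.1 kN·m.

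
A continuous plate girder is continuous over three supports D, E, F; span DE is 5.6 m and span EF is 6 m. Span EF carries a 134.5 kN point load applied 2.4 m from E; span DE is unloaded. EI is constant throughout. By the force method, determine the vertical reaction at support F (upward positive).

R_F = 40.44 kN

Take M_E as the redundant. Released structure: two simple spans DE and EF with a hinge at E.
Rotations at E on the released spans (each span's end-slope, ×1/EI):
  span EF: point load 134.5 at a = 2.4: Pab(L + b)/(6LEI) = 309.9/EI
  relative rotation θ_0 = (0 + 309.9)/EI = 309.9/EI
A unit hogging moment at E produces rotation L₁/(3EI) + L₂/(3EI) = 3.867/EI.
Compatibility: M_E·(L₁+L₂)/(3EI) = θ_0, giving M_E = 80.14 kN·m (hogging).
Span EF, ΣM about F: R_E^{EF}·6 = 484.2 + 80.14, so R_E^{EF} = 94.06 kN and R_F = 134.5 − 94.06 = 40.44 kN.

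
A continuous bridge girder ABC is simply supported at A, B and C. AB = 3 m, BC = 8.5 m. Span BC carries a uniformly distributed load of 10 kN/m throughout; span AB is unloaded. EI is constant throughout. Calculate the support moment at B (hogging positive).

M_B = 66.75 kN·m

Release continuity at B by inserting a hinge; the redundant is the internal moment M_B. The primary structure is two simply-supported spans AB and BC.
Rotations at B on the released spans (each span's end-slope, ×1/EI):
  span BC: UDL 10: wL³/(24EI) = 255.9/EI
  relative rotation θ_0 = (0 + 255.9)/EI = 255.9/EI
A unit hogging moment at B produces rotation L₁/(3EI) + L₂/(3EI) = 3.833/EI.
Slope continuity at B: θ_0 = M_B·3.833/EI, so M_B = 255.9/3.833 = 66.75 kN·m (hogging).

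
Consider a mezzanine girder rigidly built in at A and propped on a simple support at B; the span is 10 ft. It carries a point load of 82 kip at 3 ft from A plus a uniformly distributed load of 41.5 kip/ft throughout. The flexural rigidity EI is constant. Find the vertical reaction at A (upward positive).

Release the roller at B. Primary structure: cantilever fixed at A.
Free-end deflection of the primary structure under the applied loading (downward +):
  point load 82 at a = 3: Pa²(3L − a)/(6EI) = 3321/EI
  UDL 41.5: wL⁴/(8EI) = 51875/EI
  δ_0 = 55196/EI
Flexibility coefficient — unit upward force at B: δ_{BB} = L³/(3EI) = 333.3/EI.
The prop prevents deflection at B: R_B = δ_0/δ_{BB} = 55196/333.3 = 165.6 kip.
Vertical equilibrium: R_A = ΣP − R_B = 497 − 165.6 = 331.4 kip.

R_A = 331.4 kip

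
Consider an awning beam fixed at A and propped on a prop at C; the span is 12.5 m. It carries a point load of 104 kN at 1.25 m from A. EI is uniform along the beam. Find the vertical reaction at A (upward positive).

R_A = 102.5 kN

Take the reaction at C as the redundant and release it; the primary structure is a cantilever fixed at A.
Primary-structure tip deflection at C by superposition:
  point load 104 at a = 1.25: Pa²(3L − a)/(6EI) = 981.8/EI
Tip deflection under a unit load at C: L³/(3EI) = 651/EI.
Compatibility at C: δ_0 − R_C·δ_{CC} = 0, so R_C = 981.8/651 = 1.508 kN.
Vertical equilibrium: R_A = ΣP − R_C = 104 − 1.508 = 102.5 kN.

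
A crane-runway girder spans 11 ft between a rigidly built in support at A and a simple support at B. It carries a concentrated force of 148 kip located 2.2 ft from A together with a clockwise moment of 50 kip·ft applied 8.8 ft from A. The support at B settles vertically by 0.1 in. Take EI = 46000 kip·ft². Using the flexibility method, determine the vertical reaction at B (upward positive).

R_B = 13.97 kip

Release the roller at B. Primary structure: cantilever fixed at A.
Primary-structure tip deflection at B by superposition:
  point load 148 at a = 2.2: Pa²(3L − a)/(6EI) = 3677/EI
  clockwise couple 50 at a = 8.8: M₀a(2L − a)/(2EI) = 2904/EI
  δ_0 = 6581/EI
Tip deflection under a unit load at B: L³/(3EI) = 443.7/EI.
With EI = 46000 kip·ft²: δ_0 = 0.14307 ft and δ_{BB} = 0.009645 ft/kip.
Compatibility — the beam at B must follow the support down by 0.008333 ft: δ_0 − R_B·δ_{BB} = 0.008333, so R_B = (0.14307 − 0.008333)/0.009645 = 13.97 kip.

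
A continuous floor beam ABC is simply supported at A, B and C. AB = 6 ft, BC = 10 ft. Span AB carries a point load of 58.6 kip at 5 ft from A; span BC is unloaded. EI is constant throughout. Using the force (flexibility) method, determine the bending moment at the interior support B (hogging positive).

Insert a hinge at B; M_B is the redundant, and each span becomes simply supported.
End slopes at the hinge B, treating each span as simply supported:
  span AB: point load 58.6 at a = 5: Pab(L + a)/(6LEI) = 89.53/EI
  relative rotation θ_0 = (89.53 + 0)/EI = 89.53/EI
A unit hogging moment at B produces rotation L₁/(3EI) + L₂/(3EI) = 5.333/EI.
Slope continuity at B: θ_0 = M_B·5.333/EI, so M_B = 89.53/5.333 = 16.79 kip·ft (hogging).

M_B = 16.79 kip·ft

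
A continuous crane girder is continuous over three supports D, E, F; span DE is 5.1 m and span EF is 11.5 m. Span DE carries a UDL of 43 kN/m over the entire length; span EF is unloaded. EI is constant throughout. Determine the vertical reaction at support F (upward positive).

Take M_E as the redundant. Released structure: two simple spans DE and EF with a hinge at E.
Discontinuity in slope at E on the released structure — sum the simple-span end rotations:
  span DE: UDL 43: wL³/(24EI) = 237.7/EI
  relative rotation θ_0 = (237.7 + 0)/EI = 237.7/EI
A unit hogging moment at E produces rotation L₁/(3EI) + L₂/(3EI) = 5.533/EI.
Compatibility: M_E·(L₁+L₂)/(3EI) = θ_0, giving M_E = 42.95 kN·m (hogging).
Span EF, ΣM about F: R_E^{EF}·11.5 = 0 + 42.95, so R_E^{EF} = 3.735 kN and R_F = 0 − 3.735 = -3.735 kN.

R_F = -3.735 kN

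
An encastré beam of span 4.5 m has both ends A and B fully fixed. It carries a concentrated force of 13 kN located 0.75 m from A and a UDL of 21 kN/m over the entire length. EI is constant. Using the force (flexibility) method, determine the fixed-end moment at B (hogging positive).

Release both end moments; the primary structure is a simply-supported span AB with redundants M_A and M_B.
End rotations of the released simple span under the applied load (×1/EI):
  at A: point load 13 at a = 0.75: Pab(L + b)/(6LEI) = 11.17/EI
  at B: point load 13 at a = 0.75: Pab(L + a)/(6LEI) = 7.109/EI
  at A: UDL 21: wL³/(24EI) = 79.73/EI
  at B: UDL 21: wL³/(24EI) = 79.73/EI
  θ_A0 = 90.91/EI,  θ_B0 = 86.84/EI
Flexibility coefficients: a unit moment at one end gives L/(3EI) there and L/(6EI) at the far end, so f₁₁ = f₂₂ = 1.5/EI and f₁₂ = f₂₁ = 0.75/EI.
Compatibility — zero rotation at each built-in end:
  1.5 M_A + 0.75 M_B = 90.91
  0.75 M_A + 1.5 M_B = 86.84
Solving the pair gives M_A = 42.21 kN·m and M_B = 36.79 kN·m (hogging).

M_B = 36.79 kN·m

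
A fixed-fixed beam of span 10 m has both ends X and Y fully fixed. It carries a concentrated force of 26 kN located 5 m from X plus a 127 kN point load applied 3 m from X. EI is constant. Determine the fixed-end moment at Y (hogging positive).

M_Y = 112.5 kN·m

Release both end moments; the primary structure is a simply-supported span XY with redundants M_X and M_Y.
Simple-span end rotations at X and Y under the given loads:
  at X: point load 26 at a = 5: Pab(L + b)/(6LEI) = 162.5/EI
  at Y: point load 26 at a = 5: Pab(L + a)/(6LEI) = 162.5/EI
  at X: point load 127 at a = 3: Pab(L + b)/(6LEI) = 755.6/EI
  at Y: point load 127 at a = 3: Pab(L + a)/(6LEI) = 577.9/EI
  θ_X0 = 918.1/EI,  θ_Y0 = 740.4/EI
Flexibility coefficients: a unit moment at one end gives L/(3EI) there and L/(6EI) at the far end, so f₁₁ = f₂₂ = 3.333/EI and f₁₂ = f₂₁ = 1.667/EI.
Compatibility — zero rotation at each built-in end:
  3.333 M_X + 1.667 M_Y = 918.1
  1.667 M_X + 3.333 M_Y = 740.4
Solving the pair gives M_X = 219.2 kN·m and M_Y = 112.5 kN·m (hogging).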